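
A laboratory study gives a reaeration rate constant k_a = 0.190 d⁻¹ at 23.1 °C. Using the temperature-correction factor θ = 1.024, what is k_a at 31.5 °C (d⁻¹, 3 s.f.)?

k_a(T₂) = k_a(T₁) · θ^(T₂−T₁) = 0.190 × 1.024^(31.5−23.1)
= 0.190 × 1.024^8.40 = 0.190 × 1.220 = 0.2319 d⁻¹.

k_a ≈ 0.232 d⁻¹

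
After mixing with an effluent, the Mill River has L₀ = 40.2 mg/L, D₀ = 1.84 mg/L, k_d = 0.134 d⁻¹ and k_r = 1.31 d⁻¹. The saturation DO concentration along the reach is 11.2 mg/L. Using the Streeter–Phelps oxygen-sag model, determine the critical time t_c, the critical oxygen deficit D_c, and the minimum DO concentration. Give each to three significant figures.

t_c ≈ 1.50 d; D_c ≈ 3.36 mg/L; min DO ≈ 7.84 mg/L

With k_r/k_d = 9.776 and 1 − D₀(k_r−k_d)/(k_d L₀) = 0.5983,
t_c = ln(9.776 × 0.5983) / (1.31 − 0.134) = ln(5.849) / 1.176 = 1.766/1.176 = 1.502 d.
D_c = (k_d/k_r) L₀ e^(−k_d t_c) = (0.134/1.31) × 40.2 × e^(−0.134×1.502) = 0.1023 × 40.2 × 0.8177 = 3.362 mg/L.
Minimum DO = C_s − D_c = 11.2 − 3.362 = 7.838 mg/L.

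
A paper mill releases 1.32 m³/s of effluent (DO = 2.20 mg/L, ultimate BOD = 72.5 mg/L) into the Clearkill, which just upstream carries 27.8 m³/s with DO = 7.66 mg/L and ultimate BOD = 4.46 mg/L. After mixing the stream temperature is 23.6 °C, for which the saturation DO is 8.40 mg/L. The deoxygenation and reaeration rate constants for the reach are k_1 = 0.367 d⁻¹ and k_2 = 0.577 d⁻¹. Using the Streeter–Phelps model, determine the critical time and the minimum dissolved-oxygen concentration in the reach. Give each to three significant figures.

Mixed DO = (27.8×7.66 + 1.32×2.20)/(27.8+1.32) = 215.9/29.12 = 7.412 mg/L.
Mixed L₀ = (27.8×4.46 + 1.32×72.5)/(29.12) = 219.7/29.12 = 7.544 mg/L.
Initial deficit D₀ = C_s − DO₀ = 8.40 − 7.412 = 0.9875 mg/L.
t_c = (1/0.2100) ln[(0.577/0.367)(1 − 0.9875×0.2100/(0.367×7.544))] = 4.762 × ln(1.454) = 1.784 d.
D_c = (0.367/0.577) × 7.544 × e^(−0.367×1.784) = 0.6360 × 7.544 × 0.5196 = 2.493 mg/L.
Minimum DO = 8.40 − 2.493 = 5.907 mg/L.

t_c ≈ 1.78 d; minimum DO ≈ 5.91 mg/L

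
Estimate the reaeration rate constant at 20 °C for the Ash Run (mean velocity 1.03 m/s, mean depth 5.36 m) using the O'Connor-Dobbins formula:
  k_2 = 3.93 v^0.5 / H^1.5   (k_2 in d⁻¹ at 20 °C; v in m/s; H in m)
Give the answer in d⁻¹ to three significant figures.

k_2 = 3.93 × 1.03^0.5 / 5.36^1.5 = 3.93 × 1.015 / 12.41 = 0.3214 d⁻¹.

k_2 ≈ 0.321 d⁻¹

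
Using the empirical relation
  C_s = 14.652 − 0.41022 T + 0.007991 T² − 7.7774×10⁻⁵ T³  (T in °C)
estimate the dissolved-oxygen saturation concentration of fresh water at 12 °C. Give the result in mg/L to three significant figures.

C_s = 14.652 − 0.41022×12 + 0.007991×12² − 7.7774×10⁻⁵×12³ = 10.75 mg/L.

C_s ≈ 10.7 mg/L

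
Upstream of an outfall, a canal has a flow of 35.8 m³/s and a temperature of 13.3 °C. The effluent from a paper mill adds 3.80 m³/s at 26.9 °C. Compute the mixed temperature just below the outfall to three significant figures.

Flow-weighted mixing: C = (Q_r C_r + Q_w C_w)/(Q_r + Q_w)
= (35.8×13.3 + 3.80×26.9)/(35.8 + 3.80) = 578.4/39.60 = 14.61 °C.

14.6 °C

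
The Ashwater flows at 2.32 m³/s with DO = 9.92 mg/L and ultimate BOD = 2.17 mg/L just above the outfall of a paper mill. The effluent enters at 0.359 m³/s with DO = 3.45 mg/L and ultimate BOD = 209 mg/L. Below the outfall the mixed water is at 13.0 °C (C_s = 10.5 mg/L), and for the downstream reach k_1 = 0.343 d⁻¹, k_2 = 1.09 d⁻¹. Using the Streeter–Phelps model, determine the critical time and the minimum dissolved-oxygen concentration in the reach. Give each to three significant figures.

t_c ≈ 1.40 d; minimum DO ≈ 4.68 mg/L

Mixed DO = (2.32×9.92 + 0.359×3.45)/(2.32+0.359) = 24.25/2.679 = 9.053 mg/L.
Mixed L₀ = (2.32×2.17 + 0.359×209)/(2.679) = 80.07/2.679 = 29.89 mg/L.
Initial deficit D₀ = C_s − DO₀ = 10.5 − 9.053 = 1.447 mg/L.
t_c = (1/0.7470) ln[(1.09/0.343)(1 − 1.447×0.7470/(0.343×29.89))] = 1.339 × ln(2.843) = 1.399 d.
D_c = (0.343/1.09) × 29.89 × e^(−0.343×1.399) = 0.3147 × 29.89 × 0.6190 = 5.821 mg/L.
Minimum DO = 10.5 − 5.821 = 4.679 mg/L.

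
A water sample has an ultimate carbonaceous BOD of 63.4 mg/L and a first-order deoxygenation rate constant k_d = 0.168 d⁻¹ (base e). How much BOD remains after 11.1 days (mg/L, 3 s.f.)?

L ≈ 9.82 mg/L

L_t = L₀ e^(−k_d t) = 63.4 × e^(−0.168×11.1) = 63.4 × 0.1549 = 9.822 mg/L.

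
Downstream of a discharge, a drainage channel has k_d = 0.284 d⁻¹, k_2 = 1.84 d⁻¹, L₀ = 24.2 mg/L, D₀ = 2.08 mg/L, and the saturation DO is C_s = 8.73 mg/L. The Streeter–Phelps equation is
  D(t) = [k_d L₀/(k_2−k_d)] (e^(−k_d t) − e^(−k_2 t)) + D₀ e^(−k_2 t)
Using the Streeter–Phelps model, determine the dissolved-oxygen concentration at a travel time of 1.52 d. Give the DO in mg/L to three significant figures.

k_d L₀/(k_2−k_d) = 0.284×24.2/(1.84−0.284) = 6.873/1.556 = 4.417 mg/L.
e^(−k_d t) = e^(−0.284×1.520) = 0.6494; e^(−k_2 t) = e^(−1.84×1.520) = 0.06100.
D = 4.417 × (0.6494 − 0.06100) + 2.08 × 0.06100 = 2.599 + 0.1269 = 2.726 mg/L.
DO = C_s − D = 8.73 − 2.726 = 6.004 mg/L.

DO ≈ 6.00 mg/L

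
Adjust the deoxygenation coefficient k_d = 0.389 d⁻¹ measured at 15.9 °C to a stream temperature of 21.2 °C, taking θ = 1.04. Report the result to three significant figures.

k_d(T₂) = k_d(T₁) · θ^(T₂−T₁) = 0.389 × 1.04^(21.2−15.9)
= 0.389 × 1.04^5.30 = 0.389 × 1.231 = 0.4789 d⁻¹.

k_d ≈ 0.479 d⁻¹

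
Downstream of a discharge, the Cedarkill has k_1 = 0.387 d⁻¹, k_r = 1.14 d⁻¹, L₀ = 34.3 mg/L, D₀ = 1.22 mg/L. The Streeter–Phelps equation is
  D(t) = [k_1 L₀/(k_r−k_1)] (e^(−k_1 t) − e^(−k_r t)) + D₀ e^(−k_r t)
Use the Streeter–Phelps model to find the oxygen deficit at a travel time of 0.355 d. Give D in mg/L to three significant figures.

D ≈ 4.42 mg/L

k_1 L₀/(k_r−k_1) = 0.387×34.3/(1.14−0.387) = 13.27/0.7530 = 17.63 mg/L.
e^(−k_1 t) = e^(−0.387×0.3550) = 0.8716; e^(−k_r t) = e^(−1.14×0.3550) = 0.6672.
D = 17.63 × (0.8716 − 0.6672) + 1.22 × 0.6672 = 3.604 + 0.8140 = 4.418 mg/L.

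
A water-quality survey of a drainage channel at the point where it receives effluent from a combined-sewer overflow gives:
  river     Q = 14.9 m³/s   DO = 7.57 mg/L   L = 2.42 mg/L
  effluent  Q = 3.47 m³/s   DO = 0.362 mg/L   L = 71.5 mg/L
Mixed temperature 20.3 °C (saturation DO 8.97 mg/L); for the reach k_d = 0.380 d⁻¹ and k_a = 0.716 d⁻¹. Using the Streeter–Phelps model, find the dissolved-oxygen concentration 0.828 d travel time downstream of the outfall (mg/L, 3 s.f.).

DO ≈ 4.34 mg/L

Mixed DO = (14.9×7.57 + 3.47×0.362)/(14.9+3.47) = 114.0/18.37 = 6.208 mg/L.
Mixed L₀ = (14.9×2.42 + 3.47×71.5)/(18.37) = 284.2/18.37 = 15.47 mg/L.
Initial deficit D₀ = C_s − DO₀ = 8.97 − 6.208 = 2.762 mg/L.
D(0.828) = [0.380×15.47/(0.716−0.380)](e^(−0.380×0.828) − e^(−0.716×0.828)) + 2.762 e^(−0.716×0.828)
= 17.49 × (0.7301 − 0.5528) + 2.762 × 0.5528 = 4.628 mg/L.
DO = 8.97 − 4.628 = 4.342 mg/L.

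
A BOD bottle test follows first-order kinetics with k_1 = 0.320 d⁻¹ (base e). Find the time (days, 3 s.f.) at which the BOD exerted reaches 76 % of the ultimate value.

y/L₀ = 1 − e^(−k_1 t) = 0.76 ⇒ e^(−k_1 t) = 0.240
t = −ln(0.240) / 0.320 = 1.427 / 0.320 = 4.460 d.

t ≈ 4.46 d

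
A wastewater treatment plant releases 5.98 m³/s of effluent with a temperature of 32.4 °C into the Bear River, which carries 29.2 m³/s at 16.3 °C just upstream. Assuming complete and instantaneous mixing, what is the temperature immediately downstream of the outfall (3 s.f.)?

Flow-weighted mixing: C = (Q_r C_r + Q_w C_w)/(Q_r + Q_w)
= (29.2×16.3 + 5.98×32.4)/(29.2 + 5.98) = 669.7/35.18 = 19.04 °C.

19.0 °C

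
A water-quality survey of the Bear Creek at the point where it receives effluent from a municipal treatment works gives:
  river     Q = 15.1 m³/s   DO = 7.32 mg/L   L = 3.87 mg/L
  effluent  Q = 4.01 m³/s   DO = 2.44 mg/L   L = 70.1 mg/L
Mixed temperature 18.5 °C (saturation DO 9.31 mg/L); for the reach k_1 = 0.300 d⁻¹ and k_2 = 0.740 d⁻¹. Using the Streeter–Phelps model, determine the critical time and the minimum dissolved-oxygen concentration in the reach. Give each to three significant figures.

t_c ≈ 1.40 d; minimum DO ≈ 4.58 mg/L

Mixed DO = (15.1×7.32 + 4.01×2.44)/(15.1+4.01) = 120.3/19.11 = 6.296 mg/L.
Mixed L₀ = (15.1×3.87 + 4.01×70.1)/(19.11) = 339.5/19.11 = 17.77 mg/L.
Initial deficit D₀ = C_s − DO₀ = 9.31 − 6.296 = 3.014 mg/L.
t_c = (1/0.4400) ln[(0.740/0.300)(1 − 3.014×0.4400/(0.300×17.77))] = 2.273 × ln(1.853) = 1.402 d.
D_c = (0.300/0.740) × 17.77 × e^(−0.300×1.402) = 0.4054 × 17.77 × 0.6567 = 4.730 mg/L.
Minimum DO = 9.31 − 4.730 = 4.580 mg/L.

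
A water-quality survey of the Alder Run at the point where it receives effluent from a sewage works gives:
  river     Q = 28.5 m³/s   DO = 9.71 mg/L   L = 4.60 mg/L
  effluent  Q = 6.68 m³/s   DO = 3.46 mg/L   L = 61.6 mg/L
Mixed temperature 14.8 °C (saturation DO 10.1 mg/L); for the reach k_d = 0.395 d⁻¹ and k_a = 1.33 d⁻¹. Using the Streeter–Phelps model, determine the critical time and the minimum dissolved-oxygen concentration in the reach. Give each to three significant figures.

t_c ≈ 1.00 d; minimum DO ≈ 7.02 mg/L

Mixed DO = (28.5×9.71 + 6.68×3.46)/(28.5+6.68) = 299.8/35.18 = 8.523 mg/L.
Mixed L₀ = (28.5×4.60 + 6.68×61.6)/(35.18) = 542.6/35.18 = 15.42 mg/L.
Initial deficit D₀ = C_s − DO₀ = 10.1 − 8.523 = 1.577 mg/L.
t_c = (1/0.9350) ln[(1.33/0.395)(1 − 1.577×0.9350/(0.395×15.42))] = 1.070 × ln(2.552) = 1.002 d.
D_c = (0.395/1.33) × 15.42 × e^(−0.395×1.002) = 0.2970 × 15.42 × 0.6731 = 3.083 mg/L.
Minimum DO = 10.1 − 3.083 = 7.017 mg/L.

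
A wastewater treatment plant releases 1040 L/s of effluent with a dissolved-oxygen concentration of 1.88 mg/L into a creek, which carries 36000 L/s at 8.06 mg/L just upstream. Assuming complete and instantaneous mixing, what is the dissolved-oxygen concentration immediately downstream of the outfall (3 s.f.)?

Flow-weighted mixing: C = (Q_r C_r + Q_w C_w)/(Q_r + Q_w)
= (36000×8.06 + 1040×1.88)/(36000 + 1040) = 292100/37040 = 7.886 mg/L.

7.89 mg/L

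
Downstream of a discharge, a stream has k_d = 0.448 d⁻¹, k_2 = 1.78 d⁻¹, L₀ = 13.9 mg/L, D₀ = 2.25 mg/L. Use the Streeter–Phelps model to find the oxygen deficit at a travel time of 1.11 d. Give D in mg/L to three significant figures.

k_d L₀/(k_2−k_d) = 0.448×13.9/(1.78−0.448) = 6.227/1.332 = 4.675 mg/L.
e^(−k_d t) = e^(−0.448×1.110) = 0.6082; e^(−k_2 t) = e^(−1.78×1.110) = 0.1387.
D = 4.675 × (0.6082 − 0.1387) + 2.25 × 0.1387 = 2.195 + 0.3120 = 2.507 mg/L.

D ≈ 2.51 mg/L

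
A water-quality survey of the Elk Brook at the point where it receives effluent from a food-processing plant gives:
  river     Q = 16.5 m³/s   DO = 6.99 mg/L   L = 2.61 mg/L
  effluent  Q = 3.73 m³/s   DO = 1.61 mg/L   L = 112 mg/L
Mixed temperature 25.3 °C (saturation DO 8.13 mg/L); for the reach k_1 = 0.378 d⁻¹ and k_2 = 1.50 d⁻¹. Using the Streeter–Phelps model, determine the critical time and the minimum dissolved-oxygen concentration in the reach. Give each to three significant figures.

Mixed DO = (16.5×6.99 + 3.73×1.61)/(16.5+3.73) = 121.3/20.23 = 5.998 mg/L.
Mixed L₀ = (16.5×2.61 + 3.73×112)/(20.23) = 460.8/20.23 = 22.78 mg/L.
Initial deficit D₀ = C_s − DO₀ = 8.13 − 5.998 = 2.132 mg/L.
t_c = (1/1.122) ln[(1.50/0.378)(1 − 2.132×1.122/(0.378×22.78))] = 0.8913 × ln(2.866) = 0.9384 d.
D_c = (0.378/1.50) × 22.78 × e^(−0.378×0.9384) = 0.2520 × 22.78 × 0.7014 = 4.026 mg/L.
Minimum DO = 8.13 − 4.026 = 4.104 mg/L.

t_c ≈ 0.938 d; minimum DO ≈ 4.10 mg/L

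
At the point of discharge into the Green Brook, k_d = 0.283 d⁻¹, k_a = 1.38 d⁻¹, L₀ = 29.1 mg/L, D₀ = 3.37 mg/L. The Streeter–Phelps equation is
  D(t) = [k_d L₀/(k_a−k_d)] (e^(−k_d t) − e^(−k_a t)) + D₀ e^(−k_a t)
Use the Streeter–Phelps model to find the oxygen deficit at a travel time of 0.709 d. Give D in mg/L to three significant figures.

D ≈ 4.59 mg/L

k_d L₀/(k_a−k_d) = 0.283×29.1/(1.38−0.283) = 8.235/1.097 = 7.507 mg/L.
e^(−k_d t) = e^(−0.283×0.7090) = 0.8182; e^(−k_a t) = e^(−1.38×0.7090) = 0.3759.
D = 7.507 × (0.8182 − 0.3759) + 3.37 × 0.3759 = 3.320 + 1.267 = 4.587 mg/L.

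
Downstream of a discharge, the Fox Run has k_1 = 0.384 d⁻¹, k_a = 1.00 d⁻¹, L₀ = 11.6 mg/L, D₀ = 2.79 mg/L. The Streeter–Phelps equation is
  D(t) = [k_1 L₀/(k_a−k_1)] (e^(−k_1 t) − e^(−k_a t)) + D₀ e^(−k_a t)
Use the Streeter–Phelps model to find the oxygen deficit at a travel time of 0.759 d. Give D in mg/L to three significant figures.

D ≈ 3.32 mg/L

k_1 L₀/(k_a−k_1) = 0.384×11.6/(1.00−0.384) = 4.454/0.6160 = 7.231 mg/L.
e^(−k_1 t) = e^(−0.384×0.7590) = 0.7472; e^(−k_a t) = e^(−1.00×0.7590) = 0.4681.
D = 7.231 × (0.7472 − 0.4681) + 2.79 × 0.4681 = 2.018 + 1.306 = 3.324 mg/L.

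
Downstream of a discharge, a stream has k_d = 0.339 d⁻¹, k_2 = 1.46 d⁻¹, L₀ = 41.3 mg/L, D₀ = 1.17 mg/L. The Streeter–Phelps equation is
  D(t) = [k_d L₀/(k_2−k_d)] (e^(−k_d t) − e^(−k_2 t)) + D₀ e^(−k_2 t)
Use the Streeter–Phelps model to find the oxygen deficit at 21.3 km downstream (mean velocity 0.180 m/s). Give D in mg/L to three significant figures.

Travel time t = x/v = 21.3 km / (0.180 m/s) = 21300 m / 0.180 m/s = 118300 s = 1.370 d.
k_d L₀/(k_2−k_d) = 0.339×41.3/(1.46−0.339) = 14.00/1.121 = 12.49 mg/L.
e^(−k_d t) = e^(−0.339×1.370) = 0.6286; e^(−k_2 t) = e^(−1.46×1.370) = 0.1354.
D = 12.49 × (0.6286 − 0.1354) + 1.17 × 0.1354 = 6.160 + 0.1584 = 6.318 mg/L.

D ≈ 6.32 mg/L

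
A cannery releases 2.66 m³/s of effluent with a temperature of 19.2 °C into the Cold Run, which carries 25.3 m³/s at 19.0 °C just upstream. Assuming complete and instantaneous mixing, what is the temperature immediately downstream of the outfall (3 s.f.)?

19.0 °C

Flow-weighted mixing: C = (Q_r C_r + Q_w C_w)/(Q_r + Q_w)
= (25.3×19.0 + 2.66×19.2)/(25.3 + 2.66) = 531.8/27.96 = 19.02 °C.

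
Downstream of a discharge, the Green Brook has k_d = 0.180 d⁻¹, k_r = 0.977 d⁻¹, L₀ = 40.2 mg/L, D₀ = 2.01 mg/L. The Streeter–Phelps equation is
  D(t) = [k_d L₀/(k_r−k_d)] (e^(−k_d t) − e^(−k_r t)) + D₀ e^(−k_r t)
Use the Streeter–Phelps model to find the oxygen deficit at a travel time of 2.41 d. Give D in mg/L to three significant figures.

k_d L₀/(k_r−k_d) = 0.180×40.2/(0.977−0.180) = 7.236/0.7970 = 9.079 mg/L.
e^(−k_d t) = e^(−0.180×2.410) = 0.6480; e^(−k_r t) = e^(−0.977×2.410) = 0.09493.
D = 9.079 × (0.6480 − 0.09493) + 2.01 × 0.09493 = 5.022 + 0.1908 = 5.213 mg/L.

D ≈ 5.21 mg/L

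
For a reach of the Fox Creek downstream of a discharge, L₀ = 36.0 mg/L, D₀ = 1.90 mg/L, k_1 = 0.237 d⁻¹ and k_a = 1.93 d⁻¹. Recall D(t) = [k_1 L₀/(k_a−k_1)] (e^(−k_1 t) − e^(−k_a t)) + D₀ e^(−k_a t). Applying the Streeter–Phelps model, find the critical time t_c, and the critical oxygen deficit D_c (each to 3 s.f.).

At the critical point dD/dt = 0, so k_1 L₀ e^(−k_1 t) = k_a D. Substituting D(t) from the Streeter–Phelps equation and solving for t gives
t_c = ln[(k_a/k_1)(1 − D₀(k_a−k_1)/(k_1 L₀))] / (k_a−k_1).
Here k_a−k_1 = 1.693 d⁻¹ and 1 − D₀(k_a−k_1)/(k_1 L₀) = 1 − 1.90×1.693/(0.237×36.0) = 0.6230, so
t_c = ln(8.143 × 0.6230) / 1.693 = 1.624 / 1.693 = 0.9592 d.
D_c = (k_1/k_a) L₀ e^(−k_1 t_c) = (0.237/1.93) × 36.0 × e^(−0.237×0.9592) = 0.1228 × 36.0 × 0.7967 = 3.522 mg/L.

t_c ≈ 0.959 d; D_c ≈ 3.52 mg/L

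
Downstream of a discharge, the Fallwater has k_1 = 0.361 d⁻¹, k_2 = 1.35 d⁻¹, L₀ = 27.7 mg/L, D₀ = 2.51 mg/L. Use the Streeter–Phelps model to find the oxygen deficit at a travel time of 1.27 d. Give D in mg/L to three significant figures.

D ≈ 5.02 mg/L

k_1 L₀/(k_2−k_1) = 0.361×27.7/(1.35−0.361) = 10.00/0.9890 = 10.11 mg/L.
e^(−k_1 t) = e^(−0.361×1.270) = 0.6323; e^(−k_2 t) = e^(−1.35×1.270) = 0.1801.
D = 10.11 × (0.6323 − 0.1801) + 2.51 × 0.1801 = 4.572 + 0.4519 = 5.024 mg/L.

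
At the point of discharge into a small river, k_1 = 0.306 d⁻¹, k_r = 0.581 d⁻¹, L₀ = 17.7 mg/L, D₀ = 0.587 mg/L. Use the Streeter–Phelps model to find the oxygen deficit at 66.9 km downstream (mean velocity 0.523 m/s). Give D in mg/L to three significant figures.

Travel time t = x/v = 66.9 km / (0.523 m/s) = 66900 m / 0.523 m/s = 127900 s = 1.481 d.
k_1 L₀/(k_r−k_1) = 0.306×17.7/(0.581−0.306) = 5.416/0.2750 = 19.70 mg/L.
e^(−k_1 t) = e^(−0.306×1.481) = 0.6357; e^(−k_r t) = e^(−0.581×1.481) = 0.4231.
D = 19.70 × (0.6357 − 0.4231) + 0.587 × 0.4231 = 4.187 + 0.2484 = 4.436 mg/L.

D ≈ 4.44 mg/L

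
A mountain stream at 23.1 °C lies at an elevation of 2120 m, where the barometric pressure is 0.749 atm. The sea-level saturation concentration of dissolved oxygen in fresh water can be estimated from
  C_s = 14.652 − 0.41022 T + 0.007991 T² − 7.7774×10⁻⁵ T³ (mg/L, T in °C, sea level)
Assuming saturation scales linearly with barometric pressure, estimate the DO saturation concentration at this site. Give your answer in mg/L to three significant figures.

At sea level: C_s = 14.652 − 0.41022×23.1 + 0.007991×23.1² − 7.7774×10⁻⁵×23.1³ = 8.481 mg/L.
Pressure correction: C_s' = 8.481 × 0.749 = 6.353 mg/L.

C_s ≈ 6.35 mg/L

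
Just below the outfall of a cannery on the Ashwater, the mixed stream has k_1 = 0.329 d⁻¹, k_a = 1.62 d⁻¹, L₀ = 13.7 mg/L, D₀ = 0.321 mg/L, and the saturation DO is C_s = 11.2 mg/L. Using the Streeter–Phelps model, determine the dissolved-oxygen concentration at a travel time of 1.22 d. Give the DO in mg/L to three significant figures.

DO ≈ 9.30 mg/L

k_1 L₀/(k_a−k_1) = 0.329×13.7/(1.62−0.329) = 4.507/1.291 = 3.491 mg/L.
e^(−k_1 t) = e^(−0.329×1.220) = 0.6694; e^(−k_a t) = e^(−1.62×1.220) = 0.1386.
D = 3.491 × (0.6694 − 0.1386) + 0.321 × 0.1386 = 1.853 + 0.04448 = 1.898 mg/L.
DO = C_s − D = 11.2 − 1.898 = 9.302 mg/L.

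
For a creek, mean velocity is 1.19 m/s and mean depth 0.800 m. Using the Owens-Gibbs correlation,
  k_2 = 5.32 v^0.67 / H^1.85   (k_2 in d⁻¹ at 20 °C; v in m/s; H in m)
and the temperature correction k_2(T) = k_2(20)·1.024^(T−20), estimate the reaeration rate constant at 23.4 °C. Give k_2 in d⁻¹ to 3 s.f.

k_2 ≈ 9.79 d⁻¹

k_2(20) = 5.32 × 1.19^0.67 / 0.800^1.85 = 5.32 × 1.124 / 0.6618 = 9.033 d⁻¹.
k_2(23.4) = 9.033 × 1.024^(23.4−20) = 9.033 × 1.084 = 9.791 d⁻¹.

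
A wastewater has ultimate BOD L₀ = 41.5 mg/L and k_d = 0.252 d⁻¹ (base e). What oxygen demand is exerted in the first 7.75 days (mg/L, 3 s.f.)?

y ≈ 35.6 mg/L

y_t = L₀(1 − e^(−k_d t)) = 41.5 × (1 − e^(−0.252×7.75))
= 41.5 × (1 − 0.1418) = 41.5 × 0.8582 = 35.61 mg/L.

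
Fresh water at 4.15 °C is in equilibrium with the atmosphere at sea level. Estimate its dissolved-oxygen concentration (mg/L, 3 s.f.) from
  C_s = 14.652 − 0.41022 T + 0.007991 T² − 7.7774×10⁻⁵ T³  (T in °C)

C_s ≈ 13.1 mg/L

C_s = 14.652 − 0.41022×4.15 + 0.007991×4.15² − 7.7774×10⁻⁵×4.15³ = 13.08 mg/L.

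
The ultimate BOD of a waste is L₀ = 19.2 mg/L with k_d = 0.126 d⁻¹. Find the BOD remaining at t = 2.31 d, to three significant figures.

L_t = L₀ e^(−k_d t) = 19.2 × e^(−0.126×2.31) = 19.2 × 0.7475 = 14.35 mg/L.

L ≈ 14.4 mg/L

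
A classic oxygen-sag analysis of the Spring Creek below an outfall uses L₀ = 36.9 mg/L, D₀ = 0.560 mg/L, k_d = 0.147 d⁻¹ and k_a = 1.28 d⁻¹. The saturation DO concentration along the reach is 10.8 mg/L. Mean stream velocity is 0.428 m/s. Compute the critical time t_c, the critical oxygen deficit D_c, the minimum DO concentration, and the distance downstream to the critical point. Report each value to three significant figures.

t_c = [1/(k_a−k_d)] ln[(k_a/k_d)(1 − D₀(k_a−k_d)/(k_d L₀))]
= [1/(1.28−0.147)] ln[(1.28/0.147)(1 − 0.560×1.133/(0.147×36.9))]
= (1/1.133) ln[8.707 × 0.8830] = 0.8826 × ln(7.689) = 0.8826 × 2.040 = 1.800 d.
L(t_c) = L₀ e^(−k_d t_c) = 36.9 × 0.7675 = 28.32 mg/L, and at the critical point k_a D_c = k_d L, so D_c = (0.147/1.28) × 28.32 = 3.252 mg/L.
Minimum DO = C_s − D_c = 10.8 − 3.252 = 7.548 mg/L.
x_c = v t_c = 0.428 m/s × 1.800 d × 86400 s/d = 66580 m ≈ 66.6 km.

t_c ≈ 1.80 d; D_c ≈ 3.25 mg/L; min DO ≈ 7.55 mg/L; x_c ≈ 66.6 km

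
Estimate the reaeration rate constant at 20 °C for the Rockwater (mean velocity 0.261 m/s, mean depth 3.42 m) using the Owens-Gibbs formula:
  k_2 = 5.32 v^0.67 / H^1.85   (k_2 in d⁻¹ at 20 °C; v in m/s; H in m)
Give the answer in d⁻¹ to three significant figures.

k_2 = 5.32 × 0.261^0.67 / 3.42^1.85 = 5.32 × 0.4066 / 9.726 = 0.2224 d⁻¹.

k_2 ≈ 0.222 d⁻¹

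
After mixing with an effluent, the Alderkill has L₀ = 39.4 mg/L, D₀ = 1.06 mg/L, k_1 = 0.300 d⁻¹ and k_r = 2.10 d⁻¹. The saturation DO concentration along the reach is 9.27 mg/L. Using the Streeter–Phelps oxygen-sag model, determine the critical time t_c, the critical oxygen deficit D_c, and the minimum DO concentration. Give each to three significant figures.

With k_r/k_1 = 7.000 and 1 − D₀(k_r−k_1)/(k_1 L₀) = 0.8386,
t_c = ln(7.000 × 0.8386) / (2.10 − 0.300) = ln(5.870) / 1.800 = 1.770/1.800 = 0.9833 d.
D_c = (k_1/k_r) L₀ e^(−k_1 t_c) = (0.300/2.10) × 39.4 × e^(−0.300×0.9833) = 0.1429 × 39.4 × 0.7445 = 4.191 mg/L.
Minimum DO = C_s − D_c = 9.27 − 4.191 = 5.079 mg/L.

t_c ≈ 0.983 d; D_c ≈ 4.19 mg/L; min DO ≈ 5.08 mg/L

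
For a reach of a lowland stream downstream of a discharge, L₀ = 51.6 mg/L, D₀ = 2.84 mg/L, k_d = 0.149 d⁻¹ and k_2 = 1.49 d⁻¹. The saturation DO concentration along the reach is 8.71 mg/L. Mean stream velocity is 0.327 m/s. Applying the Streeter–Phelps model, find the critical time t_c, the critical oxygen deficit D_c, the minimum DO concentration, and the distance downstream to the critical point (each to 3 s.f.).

t_c = [1/(k_2−k_d)] ln[(k_2/k_d)(1 − D₀(k_2−k_d)/(k_d L₀))]
= [1/(1.49−0.149)] ln[(1.49/0.149)(1 − 2.84×1.341/(0.149×51.6))]
= (1/1.341) ln[10.00 × 0.5047] = 0.7457 × ln(5.047) = 0.7457 × 1.619 = 1.207 d.
L(t_c) = L₀ e^(−k_d t_c) = 51.6 × 0.8354 = 43.11 mg/L, and at the critical point k_2 D_c = k_d L, so D_c = (0.149/1.49) × 43.11 = 4.311 mg/L.
Minimum DO = C_s − D_c = 8.71 − 4.311 = 4.399 mg/L.
x_c = v t_c = 0.327 m/s × 1.207 d × 86400 s/d = 34100 m ≈ 34.1 km.

t_c ≈ 1.21 d; D_c ≈ 4.31 mg/L; min DO ≈ 4.40 mg/L; x_c ≈ 34.1 km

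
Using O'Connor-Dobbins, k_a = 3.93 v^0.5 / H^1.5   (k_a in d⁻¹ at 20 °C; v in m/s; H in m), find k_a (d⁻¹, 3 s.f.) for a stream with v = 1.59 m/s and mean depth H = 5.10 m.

k_a = 3.93 × 1.59^0.5 / 5.10^1.5 = 3.93 × 1.261 / 11.52 = 0.4303 d⁻¹.

k_a ≈ 0.430 d⁻¹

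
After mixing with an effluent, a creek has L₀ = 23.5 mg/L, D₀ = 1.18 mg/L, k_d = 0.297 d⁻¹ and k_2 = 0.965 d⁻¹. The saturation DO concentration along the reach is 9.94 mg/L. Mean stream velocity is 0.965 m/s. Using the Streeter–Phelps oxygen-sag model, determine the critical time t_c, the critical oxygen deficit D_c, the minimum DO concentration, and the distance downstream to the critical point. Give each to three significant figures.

t_c ≈ 1.58 d; D_c ≈ 4.52 mg/L; min DO ≈ 5.42 mg/L; x_c ≈ 132 km

At the critical point dD/dt = 0, so k_d L₀ e^(−k_d t) = k_2 D. Substituting D(t) from the Streeter–Phelps equation and solving for t gives
t_c = ln[(k_2/k_d)(1 − D₀(k_2−k_d)/(k_d L₀))] / (k_2−k_d).
Here k_2−k_d = 0.6680 d⁻¹ and 1 − D₀(k_2−k_d)/(k_d L₀) = 1 − 1.18×0.6680/(0.297×23.5) = 0.8871, so
t_c = ln(3.249 × 0.8871) / 0.6680 = 1.059 / 0.6680 = 1.585 d.
D_c = (k_d/k_2) L₀ e^(−k_d t_c) = (0.297/0.965) × 23.5 × e^(−0.297×1.585) = 0.3078 × 23.5 × 0.6246 = 4.517 mg/L.
Minimum DO = C_s − D_c = 9.94 − 4.517 = 5.423 mg/L.
x_c = v t_c = 0.965 m/s × 1.585 d × 86400 s/d = 132100 m ≈ 132 km.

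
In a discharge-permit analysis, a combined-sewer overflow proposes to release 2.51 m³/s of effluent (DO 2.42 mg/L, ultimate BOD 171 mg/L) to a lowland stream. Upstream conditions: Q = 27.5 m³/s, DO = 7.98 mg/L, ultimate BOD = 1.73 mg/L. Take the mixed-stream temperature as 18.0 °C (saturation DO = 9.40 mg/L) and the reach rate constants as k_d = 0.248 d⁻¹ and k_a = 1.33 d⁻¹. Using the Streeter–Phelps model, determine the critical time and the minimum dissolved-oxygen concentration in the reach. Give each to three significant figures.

t_c ≈ 0.878 d; minimum DO ≈ 7.02 mg/L

Mixed DO = (27.5×7.98 + 2.51×2.42)/(27.5+2.51) = 225.5/30.01 = 7.515 mg/L.
Mixed L₀ = (27.5×1.73 + 2.51×171)/(30.01) = 476.8/30.01 = 15.89 mg/L.
Initial deficit D₀ = C_s − DO₀ = 9.40 − 7.515 = 1.885 mg/L.
t_c = (1/1.082) ln[(1.33/0.248)(1 − 1.885×1.082/(0.248×15.89))] = 0.9242 × ln(2.587) = 0.8784 d.
D_c = (0.248/1.33) × 15.89 × e^(−0.248×0.8784) = 0.1865 × 15.89 × 0.8043 = 2.383 mg/L.
Minimum DO = 9.40 − 2.383 = 7.017 mg/L.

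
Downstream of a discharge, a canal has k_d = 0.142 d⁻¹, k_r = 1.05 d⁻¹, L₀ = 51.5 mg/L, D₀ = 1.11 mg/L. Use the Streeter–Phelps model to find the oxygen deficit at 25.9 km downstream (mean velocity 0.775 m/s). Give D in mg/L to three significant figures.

D ≈ 3.00 mg/L

Travel time t = x/v = 25.9 km / (0.775 m/s) = 25900 m / 0.775 m/s = 33420 s = 0.3868 d.
k_d L₀/(k_r−k_d) = 0.142×51.5/(1.05−0.142) = 7.313/0.9080 = 8.054 mg/L.
e^(−k_d t) = e^(−0.142×0.3868) = 0.9466; e^(−k_r t) = e^(−1.05×0.3868) = 0.6662.
D = 8.054 × (0.9466 − 0.6662) + 1.11 × 0.6662 = 2.258 + 0.7395 = 2.997 mg/L.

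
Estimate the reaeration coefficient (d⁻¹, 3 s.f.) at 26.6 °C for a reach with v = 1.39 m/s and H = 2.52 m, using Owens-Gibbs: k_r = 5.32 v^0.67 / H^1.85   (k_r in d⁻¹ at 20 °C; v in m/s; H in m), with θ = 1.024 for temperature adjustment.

k_r(20) = 5.32 × 1.39^0.67 / 2.52^1.85 = 5.32 × 1.247 / 5.528 = 1.200 d⁻¹.
k_r(26.6) = 1.200 × 1.024^(26.6−20) = 1.200 × 1.169 = 1.403 d⁻¹.

k_r ≈ 1.40 d⁻¹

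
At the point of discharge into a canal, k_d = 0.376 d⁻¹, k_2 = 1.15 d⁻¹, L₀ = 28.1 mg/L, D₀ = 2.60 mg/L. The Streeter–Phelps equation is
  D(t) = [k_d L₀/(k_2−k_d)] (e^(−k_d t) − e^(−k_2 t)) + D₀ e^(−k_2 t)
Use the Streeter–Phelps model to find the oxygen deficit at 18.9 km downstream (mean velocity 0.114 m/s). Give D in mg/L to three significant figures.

Travel time t = x/v = 18.9 km / (0.114 m/s) = 18900 m / 0.114 m/s = 165800 s = 1.919 d.
k_d L₀/(k_2−k_d) = 0.376×28.1/(1.15−0.376) = 10.57/0.7740 = 13.65 mg/L.
e^(−k_d t) = e^(−0.376×1.919) = 0.4860; e^(−k_2 t) = e^(−1.15×1.919) = 0.1101.
D = 13.65 × (0.4860 − 0.1101) + 2.60 × 0.1101 = 5.132 + 0.2862 = 5.418 mg/L.

D ≈ 5.42 mg/L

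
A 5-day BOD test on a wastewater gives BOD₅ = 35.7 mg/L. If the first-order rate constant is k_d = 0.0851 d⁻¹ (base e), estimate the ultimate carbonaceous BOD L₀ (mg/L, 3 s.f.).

BOD₅ = L₀(1 − e^(−5k_d)) ⇒ L₀ = BOD₅ / (1 − e^(−5×0.0851))
= 35.7 / (1 − 0.6534) = 35.7 / 0.3466 = 103.0 mg/L.

L₀ ≈ 103 mg/L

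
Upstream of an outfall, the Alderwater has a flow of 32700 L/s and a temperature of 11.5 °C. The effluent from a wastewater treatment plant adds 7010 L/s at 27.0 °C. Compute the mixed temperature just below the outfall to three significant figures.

Flow-weighted mixing: C = (Q_r C_r + Q_w C_w)/(Q_r + Q_w)
= (32700×11.5 + 7010×27.0)/(32700 + 7010) = 565300/39710 = 14.24 °C.

14.2 °C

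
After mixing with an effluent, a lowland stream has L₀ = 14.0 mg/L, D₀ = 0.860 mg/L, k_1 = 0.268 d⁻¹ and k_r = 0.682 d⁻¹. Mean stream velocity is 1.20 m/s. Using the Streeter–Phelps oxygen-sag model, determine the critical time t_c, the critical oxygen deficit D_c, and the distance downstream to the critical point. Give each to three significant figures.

With k_r/k_1 = 2.545 and 1 − D₀(k_r−k_1)/(k_1 L₀) = 0.9051,
t_c = ln(2.545 × 0.9051) / (0.682 − 0.268) = ln(2.303) / 0.4140 = 0.8343/0.4140 = 2.015 d.
L(t_c) = L₀ e^(−k_1 t_c) = 14.0 × 0.5827 = 8.158 mg/L, and at the critical point k_r D_c = k_1 L, so D_c = (0.268/0.682) × 8.158 = 3.206 mg/L.
x_c = v t_c = 1.20 m/s × 2.015 d × 86400 s/d = 208900 m ≈ 209 km.

t_c ≈ 2.02 d; D_c ≈ 3.21 mg/L; x_c ≈ 209 km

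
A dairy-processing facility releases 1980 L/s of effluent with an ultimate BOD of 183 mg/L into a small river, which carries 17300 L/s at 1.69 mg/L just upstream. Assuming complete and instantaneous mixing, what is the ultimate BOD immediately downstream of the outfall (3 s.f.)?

20.3 mg/L

Flow-weighted mixing: C = (Q_r C_r + Q_w C_w)/(Q_r + Q_w)
= (17300×1.69 + 1980×183)/(17300 + 1980) = 391600/19280 = 20.31 mg/L.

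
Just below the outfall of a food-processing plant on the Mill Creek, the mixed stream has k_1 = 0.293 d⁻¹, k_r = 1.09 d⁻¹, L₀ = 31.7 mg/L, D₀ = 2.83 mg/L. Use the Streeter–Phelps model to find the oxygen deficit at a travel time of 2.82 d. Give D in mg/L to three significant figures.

D ≈ 4.69 mg/L

k_1 L₀/(k_r−k_1) = 0.293×31.7/(1.09−0.293) = 9.288/0.7970 = 11.65 mg/L.
e^(−k_1 t) = e^(−0.293×2.820) = 0.4377; e^(−k_r t) = e^(−1.09×2.820) = 0.04625.
D = 11.65 × (0.4377 − 0.04625) + 2.83 × 0.04625 = 4.562 + 0.1309 = 4.693 mg/L.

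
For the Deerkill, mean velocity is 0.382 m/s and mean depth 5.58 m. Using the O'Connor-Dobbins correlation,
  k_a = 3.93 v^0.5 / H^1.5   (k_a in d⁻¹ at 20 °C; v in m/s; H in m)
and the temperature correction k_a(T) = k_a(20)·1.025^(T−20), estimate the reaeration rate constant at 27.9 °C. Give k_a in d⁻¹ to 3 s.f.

k_a(20) = 3.93 × 0.382^0.5 / 5.58^1.5 = 3.93 × 0.6181 / 13.18 = 0.1843 d⁻¹.
k_a(27.9) = 0.1843 × 1.025^(27.9−20) = 0.1843 × 1.215 = 0.2240 d⁻¹.

k_a ≈ 0.224 d⁻¹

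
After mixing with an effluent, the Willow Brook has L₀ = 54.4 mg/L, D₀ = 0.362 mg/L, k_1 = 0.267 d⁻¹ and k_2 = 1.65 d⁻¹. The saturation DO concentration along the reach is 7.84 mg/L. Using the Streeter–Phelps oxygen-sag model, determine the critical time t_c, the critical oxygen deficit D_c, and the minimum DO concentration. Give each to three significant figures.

At the critical point dD/dt = 0, so k_1 L₀ e^(−k_1 t) = k_2 D. Substituting D(t) from the Streeter–Phelps equation and solving for t gives
t_c = ln[(k_2/k_1)(1 − D₀(k_2−k_1)/(k_1 L₀))] / (k_2−k_1).
Here k_2−k_1 = 1.383 d⁻¹ and 1 − D₀(k_2−k_1)/(k_1 L₀) = 1 − 0.362×1.383/(0.267×54.4) = 0.9655, so
t_c = ln(6.180 × 0.9655) / 1.383 = 1.786 / 1.383 = 1.292 d.
L(t_c) = L₀ e^(−k_1 t_c) = 54.4 × 0.7083 = 38.53 mg/L, and at the critical point k_2 D_c = k_1 L, so D_c = (0.267/1.65) × 38.53 = 6.235 mg/L.
Minimum DO = C_s − D_c = 7.84 − 6.235 = 1.605 mg/L.

t_c ≈ 1.29 d; D_c ≈ 6.24 mg/L; min DO ≈ 1.60 mg/L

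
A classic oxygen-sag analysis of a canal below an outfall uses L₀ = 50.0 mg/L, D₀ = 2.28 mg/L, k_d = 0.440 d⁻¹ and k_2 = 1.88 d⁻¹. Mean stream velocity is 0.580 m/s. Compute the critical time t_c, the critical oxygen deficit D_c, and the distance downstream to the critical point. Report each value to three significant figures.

With k_2/k_d = 4.273 and 1 − D₀(k_2−k_d)/(k_d L₀) = 0.8508,
t_c = ln(4.273 × 0.8508) / (1.88 − 0.440) = ln(3.635) / 1.440 = 1.291/1.440 = 0.8963 d.
L(t_c) = L₀ e^(−k_d t_c) = 50.0 × 0.6741 = 33.71 mg/L, and at the critical point k_2 D_c = k_d L, so D_c = (0.440/1.88) × 33.71 = 7.889 mg/L.
x_c = v t_c = 0.580 m/s × 0.8963 d × 86400 s/d = 44910 m ≈ 44.9 km.

t_c ≈ 0.896 d; D_c ≈ 7.89 mg/L; x_c ≈ 44.9 km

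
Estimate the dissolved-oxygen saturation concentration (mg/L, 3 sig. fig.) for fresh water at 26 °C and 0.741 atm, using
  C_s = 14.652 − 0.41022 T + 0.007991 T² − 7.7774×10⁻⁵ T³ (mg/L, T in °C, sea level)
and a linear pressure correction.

C_s ≈ 5.94 mg/L

At sea level: C_s = 14.652 − 0.41022×26 + 0.007991×26² − 7.7774×10⁻⁵×26³ = 8.021 mg/L.
Pressure correction: C_s' = 8.021 × 0.741 = 5.944 mg/L.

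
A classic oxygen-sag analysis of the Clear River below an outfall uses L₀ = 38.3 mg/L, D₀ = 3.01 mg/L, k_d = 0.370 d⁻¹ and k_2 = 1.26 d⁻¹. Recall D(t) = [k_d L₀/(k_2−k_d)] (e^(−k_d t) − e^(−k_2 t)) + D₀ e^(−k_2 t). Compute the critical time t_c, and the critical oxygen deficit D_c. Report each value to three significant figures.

At the critical point dD/dt = 0, so k_d L₀ e^(−k_d t) = k_2 D. Substituting D(t) from the Streeter–Phelps equation and solving for t gives
t_c = ln[(k_2/k_d)(1 − D₀(k_2−k_d)/(k_d L₀))] / (k_2−k_d).
Here k_2−k_d = 0.8900 d⁻¹ and 1 − D₀(k_2−k_d)/(k_d L₀) = 1 − 3.01×0.8900/(0.370×38.3) = 0.8110, so
t_c = ln(3.405 × 0.8110) / 0.8900 = 1.016 / 0.8900 = 1.141 d.
D_c = (k_d/k_2) L₀ e^(−k_d t_c) = (0.370/1.26) × 38.3 × e^(−0.370×1.141) = 0.2937 × 38.3 × 0.6555 = 7.373 mg/L.

t_c ≈ 1.14 d; D_c ≈ 7.37 mg/L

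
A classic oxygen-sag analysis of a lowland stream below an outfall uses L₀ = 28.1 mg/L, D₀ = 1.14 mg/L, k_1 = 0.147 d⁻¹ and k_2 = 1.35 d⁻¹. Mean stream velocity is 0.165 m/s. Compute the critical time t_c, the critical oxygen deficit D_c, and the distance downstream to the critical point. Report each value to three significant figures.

t_c = [1/(k_2−k_1)] ln[(k_2/k_1)(1 − D₀(k_2−k_1)/(k_1 L₀))]
= [1/(1.35−0.147)] ln[(1.35/0.147)(1 − 1.14×1.203/(0.147×28.1))]
= (1/1.203) ln[9.184 × 0.6680] = 0.8313 × ln(6.135) = 0.8313 × 1.814 = 1.508 d.
D_c = (k_1/k_2) L₀ e^(−k_1 t_c) = (0.147/1.35) × 28.1 × e^(−0.147×1.508) = 0.1089 × 28.1 × 0.8012 = 2.451 mg/L.
x_c = v t_c = 0.165 m/s × 1.508 d × 86400 s/d = 21500 m ≈ 21.5 km.

t_c ≈ 1.51 d; D_c ≈ 2.45 mg/L; x_c ≈ 21.5 km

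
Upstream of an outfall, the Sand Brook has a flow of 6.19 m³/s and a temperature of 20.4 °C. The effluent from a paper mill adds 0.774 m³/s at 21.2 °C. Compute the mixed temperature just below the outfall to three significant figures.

20.5 °C

Flow-weighted mixing: C = (Q_r C_r + Q_w C_w)/(Q_r + Q_w)
= (6.19×20.4 + 0.774×21.2)/(6.19 + 0.774) = 142.7/6.964 = 20.49 °C.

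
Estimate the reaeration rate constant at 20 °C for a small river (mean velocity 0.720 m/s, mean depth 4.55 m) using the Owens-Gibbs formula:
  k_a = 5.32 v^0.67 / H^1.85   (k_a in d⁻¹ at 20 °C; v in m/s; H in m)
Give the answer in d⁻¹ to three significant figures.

k_a ≈ 0.259 d⁻¹

k_a = 5.32 × 0.720^0.67 / 4.55^1.85 = 5.32 × 0.8024 / 16.49 = 0.2588 d⁻¹.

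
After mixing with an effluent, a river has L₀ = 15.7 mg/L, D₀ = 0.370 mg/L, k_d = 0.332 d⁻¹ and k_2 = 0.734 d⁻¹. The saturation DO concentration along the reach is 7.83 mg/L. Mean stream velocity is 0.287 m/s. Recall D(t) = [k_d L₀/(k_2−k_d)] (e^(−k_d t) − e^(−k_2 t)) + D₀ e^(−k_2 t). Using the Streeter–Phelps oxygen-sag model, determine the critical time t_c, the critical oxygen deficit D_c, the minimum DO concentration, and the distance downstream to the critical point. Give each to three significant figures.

t_c ≈ 1.90 d; D_c ≈ 3.78 mg/L; min DO ≈ 4.05 mg/L; x_c ≈ 47.2 km

t_c = [1/(k_2−k_d)] ln[(k_2/k_d)(1 − D₀(k_2−k_d)/(k_d L₀))]
= [1/(0.734−0.332)] ln[(0.734/0.332)(1 − 0.370×0.4020/(0.332×15.7))]
= (1/0.4020) ln[2.211 × 0.9715] = 2.488 × ln(2.148) = 2.488 × 0.7644 = 1.902 d.
D_c = (k_d/k_2) L₀ e^(−k_d t_c) = (0.332/0.734) × 15.7 × e^(−0.332×1.902) = 0.4523 × 15.7 × 0.5319 = 3.777 mg/L.
Minimum DO = C_s − D_c = 7.83 − 3.777 = 4.053 mg/L.
x_c = v t_c = 0.287 m/s × 1.902 d × 86400 s/d = 47150 m ≈ 47.2 km.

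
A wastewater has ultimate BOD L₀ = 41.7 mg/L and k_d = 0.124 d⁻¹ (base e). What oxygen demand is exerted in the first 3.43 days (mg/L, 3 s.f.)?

y_t = L₀(1 − e^(−k_d t)) = 41.7 × (1 − e^(−0.124×3.43))
= 41.7 × (1 − 0.6536) = 41.7 × 0.3464 = 14.45 mg/L.

y ≈ 14.4 mg/L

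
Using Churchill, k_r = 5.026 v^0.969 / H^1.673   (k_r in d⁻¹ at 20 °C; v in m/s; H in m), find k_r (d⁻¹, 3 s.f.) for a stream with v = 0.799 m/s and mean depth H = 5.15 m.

k_r ≈ 0.261 d⁻¹

k_r = 5.026 × 0.799^0.969 / 5.15^1.673 = 5.026 × 0.8046 / 15.52 = 0.2606 d⁻¹.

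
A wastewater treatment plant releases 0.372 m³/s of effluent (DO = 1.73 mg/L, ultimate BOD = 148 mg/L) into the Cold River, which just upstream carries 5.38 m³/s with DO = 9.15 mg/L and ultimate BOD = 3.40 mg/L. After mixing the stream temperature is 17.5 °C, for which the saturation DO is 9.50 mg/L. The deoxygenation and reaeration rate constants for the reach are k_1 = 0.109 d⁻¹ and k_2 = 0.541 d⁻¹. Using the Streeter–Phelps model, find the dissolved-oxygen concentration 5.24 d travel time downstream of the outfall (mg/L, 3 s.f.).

Mixed DO = (5.38×9.15 + 0.372×1.73)/(5.38+0.372) = 49.87/5.752 = 8.670 mg/L.
Mixed L₀ = (5.38×3.40 + 0.372×148)/(5.752) = 73.35/5.752 = 12.75 mg/L.
Initial deficit D₀ = C_s − DO₀ = 9.50 − 8.670 = 0.8299 mg/L.
D(5.24) = [0.109×12.75/(0.541−0.109)](e^(−0.109×5.24) − e^(−0.541×5.24)) + 0.8299 e^(−0.541×5.24)
= 3.217 × (0.5649 − 0.05873) + 0.8299 × 0.05873 = 1.677 mg/L.
DO = 9.50 − 1.677 = 7.823 mg/L.

DO ≈ 7.82 mg/L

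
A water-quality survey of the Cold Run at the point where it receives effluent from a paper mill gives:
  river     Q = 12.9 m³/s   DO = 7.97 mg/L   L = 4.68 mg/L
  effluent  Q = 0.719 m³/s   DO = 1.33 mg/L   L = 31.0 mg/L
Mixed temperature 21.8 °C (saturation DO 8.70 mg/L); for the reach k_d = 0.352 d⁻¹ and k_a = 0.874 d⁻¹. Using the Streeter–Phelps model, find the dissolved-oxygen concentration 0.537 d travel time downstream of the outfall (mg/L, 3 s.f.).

Mixed DO = (12.9×7.97 + 0.719×1.33)/(12.9+0.719) = 103.8/13.62 = 7.619 mg/L.
Mixed L₀ = (12.9×4.68 + 0.719×31.0)/(13.62) = 82.66/13.62 = 6.070 mg/L.
Initial deficit D₀ = C_s − DO₀ = 8.70 − 7.619 = 1.081 mg/L.
D(0.537) = [0.352×6.070/(0.874−0.352)](e^(−0.352×0.537) − e^(−0.874×0.537)) + 1.081 e^(−0.874×0.537)
= 4.093 × (0.8278 − 0.6254) + 1.081 × 0.6254 = 1.504 mg/L.
DO = 8.70 − 1.504 = 7.196 mg/L.

DO ≈ 7.20 mg/L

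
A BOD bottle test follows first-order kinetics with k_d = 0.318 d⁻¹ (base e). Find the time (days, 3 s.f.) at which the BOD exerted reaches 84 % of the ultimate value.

t ≈ 5.76 d

y/L₀ = 1 − e^(−k_d t) = 0.84 ⇒ e^(−k_d t) = 0.160
t = −ln(0.160) / 0.318 = 1.833 / 0.318 = 5.763 d.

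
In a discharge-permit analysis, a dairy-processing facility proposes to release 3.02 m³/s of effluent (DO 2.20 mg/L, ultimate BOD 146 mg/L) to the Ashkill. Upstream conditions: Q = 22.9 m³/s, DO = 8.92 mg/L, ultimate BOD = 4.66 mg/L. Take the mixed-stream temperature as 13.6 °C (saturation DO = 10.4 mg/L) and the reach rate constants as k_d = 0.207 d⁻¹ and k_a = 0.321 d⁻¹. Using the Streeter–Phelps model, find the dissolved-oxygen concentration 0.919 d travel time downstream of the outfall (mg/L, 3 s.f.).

Mixed DO = (22.9×8.92 + 3.02×2.20)/(22.9+3.02) = 210.9/25.92 = 8.137 mg/L.
Mixed L₀ = (22.9×4.66 + 3.02×146)/(25.92) = 547.6/25.92 = 21.13 mg/L.
Initial deficit D₀ = C_s − DO₀ = 10.4 − 8.137 = 2.263 mg/L.
D(0.919) = [0.207×21.13/(0.321−0.207)](e^(−0.207×0.919) − e^(−0.321×0.919)) + 2.263 e^(−0.321×0.919)
= 38.36 × (0.8268 − 0.7445) + 2.263 × 0.7445 = 4.840 mg/L.
DO = 10.4 − 4.840 = 5.560 mg/L.

DO ≈ 5.56 mg/L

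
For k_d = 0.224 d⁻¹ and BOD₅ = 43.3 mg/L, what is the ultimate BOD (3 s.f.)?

L₀ ≈ 64.3 mg/L

BOD₅ = L₀(1 − e^(−5k_d)) ⇒ L₀ = BOD₅ / (1 − e^(−5×0.224))
= 43.3 / (1 − 0.3263) = 43.3 / 0.6737 = 64.27 mg/L.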